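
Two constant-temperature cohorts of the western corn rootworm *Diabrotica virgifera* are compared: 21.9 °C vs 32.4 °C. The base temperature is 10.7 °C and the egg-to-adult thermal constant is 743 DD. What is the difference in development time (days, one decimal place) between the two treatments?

32.1 days

At 21.9 °C: 743 / (21.9 − 10.7) = 743 / 11.2 = 66.339 d.
At 32.4 °C: 743 / (32.4 − 10.7) = 743 / 21.7 = 34.240 d.
Difference = |66.339 − 34.240| = 32.100 ≈ 32.1 days.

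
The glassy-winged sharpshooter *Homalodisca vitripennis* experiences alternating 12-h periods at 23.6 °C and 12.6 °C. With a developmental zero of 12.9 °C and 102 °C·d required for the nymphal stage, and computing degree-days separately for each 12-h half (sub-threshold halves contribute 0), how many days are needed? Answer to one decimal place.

Day half: max(0, 23.6 − 12.9) × 0.5 = 10.7 × 0.5 = 5.35 DD.
Night half: max(0, 12.6 − 12.9) × 0.5 = 0.0 × 0.5 = 0.00 DD.
Per 24 h: 5.35 DD/day.
Duration = 102 / 5.35 = 19.065 ≈ 19.1 days.

19.1 days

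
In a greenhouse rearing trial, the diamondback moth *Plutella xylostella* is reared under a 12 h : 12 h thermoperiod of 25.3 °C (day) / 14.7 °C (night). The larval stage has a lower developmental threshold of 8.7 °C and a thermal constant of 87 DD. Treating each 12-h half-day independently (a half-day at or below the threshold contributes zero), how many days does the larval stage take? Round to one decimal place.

7.7 days

Day half: max(0, 25.3 − 8.7) × 0.5 = 16.6 × 0.5 = 8.30 DD.
Night half: max(0, 14.7 − 8.7) × 0.5 = 6.0 × 0.5 = 3.00 DD.
Per 24 h: 11.30 DD/day.
Duration = 87 / 11.30 = 7.699 ≈ 7.7 days.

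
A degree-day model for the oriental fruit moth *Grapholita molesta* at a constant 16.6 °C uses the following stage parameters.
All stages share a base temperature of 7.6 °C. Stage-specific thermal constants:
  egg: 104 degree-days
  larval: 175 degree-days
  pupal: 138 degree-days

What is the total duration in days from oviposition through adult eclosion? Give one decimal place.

Daily accumulation at 16.6 °C = 16.6 − 7.6 = 9.0 DD/day.
Total K = 104 + 175 + 138 = 417 DD.
Total duration = 417 / 9.0 = 46.333 ≈ 46.3 days.

46.3 days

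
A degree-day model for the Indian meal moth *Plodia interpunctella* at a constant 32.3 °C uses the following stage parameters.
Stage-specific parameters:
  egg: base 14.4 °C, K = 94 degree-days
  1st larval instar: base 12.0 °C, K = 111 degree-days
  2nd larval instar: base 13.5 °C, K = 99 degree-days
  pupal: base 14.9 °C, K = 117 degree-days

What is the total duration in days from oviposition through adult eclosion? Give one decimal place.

egg: 94 / (32.3 − 14.4) = 94 / 17.9 = 5.251 d.
1st larval instar: 111 / (32.3 − 12.0) = 111 / 20.3 = 5.468 d.
2nd larval instar: 99 / (32.3 − 13.5) = 99 / 18.8 = 5.266 d.
pupal: 117 / (32.3 − 14.9) = 117 / 17.4 = 6.724 d.
Sum = 22.709 ≈ 22.7 days.

22.7 days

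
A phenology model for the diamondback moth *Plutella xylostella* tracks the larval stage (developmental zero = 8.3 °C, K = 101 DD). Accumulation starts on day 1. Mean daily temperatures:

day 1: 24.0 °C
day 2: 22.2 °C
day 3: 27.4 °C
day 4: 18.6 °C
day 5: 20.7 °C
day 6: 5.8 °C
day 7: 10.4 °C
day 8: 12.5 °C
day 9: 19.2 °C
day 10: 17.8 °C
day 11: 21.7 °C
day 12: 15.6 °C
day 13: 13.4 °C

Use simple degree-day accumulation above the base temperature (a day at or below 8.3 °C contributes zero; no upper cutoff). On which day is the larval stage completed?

Daily DD above 8.3 °C: 15.7, 13.9, 19.1, 10.3, 12.4, 0.0, 2.1, 4.2, 10.9, 9.5, 13.4, 7.3, 5.1.
Cumulative: 15.7, 29.6, 48.7, 59.0, 71.4, 71.4, 73.5, 77.7, 88.6, 98.1, 111.5, 118.8, 123.9.
The total first reaches 101 DD on day 11.

day 11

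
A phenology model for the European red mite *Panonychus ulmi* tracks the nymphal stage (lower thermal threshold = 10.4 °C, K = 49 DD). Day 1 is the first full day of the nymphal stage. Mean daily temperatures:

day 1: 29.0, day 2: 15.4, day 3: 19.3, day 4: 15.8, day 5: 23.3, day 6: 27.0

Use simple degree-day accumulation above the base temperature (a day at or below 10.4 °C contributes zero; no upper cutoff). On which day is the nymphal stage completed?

day 5

Daily DD above 10.4 °C: 18.6, 5.0, 8.9, 5.4, 12.9, 16.6.
Cumulative: 18.6, 23.6, 32.5, 37.9, 50.8, 67.4.
The total first reaches 49 DD on day 5.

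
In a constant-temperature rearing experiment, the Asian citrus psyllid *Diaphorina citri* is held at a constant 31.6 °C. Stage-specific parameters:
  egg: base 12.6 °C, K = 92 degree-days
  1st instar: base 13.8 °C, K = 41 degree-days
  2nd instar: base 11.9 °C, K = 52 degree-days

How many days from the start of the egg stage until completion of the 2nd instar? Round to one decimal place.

egg: 92 / (31.6 − 12.6) = 92 / 19.0 = 4.842 d.
1st instar: 41 / (31.6 − 13.8) = 41 / 17.8 = 2.303 d.
2nd instar: 52 / (31.6 − 11.9) = 52 / 19.7 = 2.640 d.
Sum = 9.785 ≈ 9.8 days.

9.8 days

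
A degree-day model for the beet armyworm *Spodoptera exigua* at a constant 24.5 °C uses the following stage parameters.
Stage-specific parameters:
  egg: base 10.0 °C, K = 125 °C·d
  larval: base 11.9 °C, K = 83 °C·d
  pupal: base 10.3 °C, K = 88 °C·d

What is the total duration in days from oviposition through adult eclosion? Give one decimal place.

21.4 days

egg: 125 / (24.5 − 10.0) = 125 / 14.5 = 8.621 d.
larval: 83 / (24.5 − 11.9) = 83 / 12.6 = 6.587 d.
pupal: 88 / (24.5 − 10.3) = 88 / 14.2 = 6.197 d.
Sum = 21.405 ≈ 21.4 days.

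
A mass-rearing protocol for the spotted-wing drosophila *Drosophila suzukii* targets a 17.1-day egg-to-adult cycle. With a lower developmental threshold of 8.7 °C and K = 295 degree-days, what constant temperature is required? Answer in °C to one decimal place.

Required daily accumulation = 295 / 17.1 = 17.251 DD/day.
T = T_base + 17.251 = 8.7 + 17.251 = 25.951 ≈ 26.0 °C.

26.0 °C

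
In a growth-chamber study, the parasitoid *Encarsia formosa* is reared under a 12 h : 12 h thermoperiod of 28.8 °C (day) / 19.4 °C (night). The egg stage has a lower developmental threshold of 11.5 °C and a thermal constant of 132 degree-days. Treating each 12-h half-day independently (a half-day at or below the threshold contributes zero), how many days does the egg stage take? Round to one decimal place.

10.5 days

Day half: max(0, 28.8 − 11.5) × 0.5 = 17.3 × 0.5 = 8.65 DD.
Night half: max(0, 19.4 − 11.5) × 0.5 = 7.9 × 0.5 = 3.95 DD.
Per 24 h: 12.60 DD/day.
Duration = 132 / 12.60 = 10.476 ≈ 10.5 days.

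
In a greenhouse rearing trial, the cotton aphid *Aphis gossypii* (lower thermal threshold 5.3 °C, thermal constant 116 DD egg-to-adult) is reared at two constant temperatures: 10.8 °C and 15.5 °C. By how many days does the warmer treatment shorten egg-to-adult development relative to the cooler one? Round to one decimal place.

At 10.8 °C: 116 / (10.8 − 5.3) = 116 / 5.5 = 21.091 d.
At 15.5 °C: 116 / (15.5 − 5.3) = 116 / 10.2 = 11.373 d.
Difference = |21.091 − 11.373| = 9.718 ≈ 9.7 days.

9.7 days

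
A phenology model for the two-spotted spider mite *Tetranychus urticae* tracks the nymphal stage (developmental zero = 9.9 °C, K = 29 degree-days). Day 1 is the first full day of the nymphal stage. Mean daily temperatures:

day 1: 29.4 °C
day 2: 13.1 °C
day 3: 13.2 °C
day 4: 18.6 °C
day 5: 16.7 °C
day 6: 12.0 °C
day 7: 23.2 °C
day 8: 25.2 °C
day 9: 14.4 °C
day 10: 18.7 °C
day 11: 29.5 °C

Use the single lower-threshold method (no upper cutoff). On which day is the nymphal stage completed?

day 4

Daily DD above 9.9 °C: 19.5, 3.2, 3.3, 8.7, 6.8, 2.1, 13.3, 15.3, 4.5, 8.8, 19.6.
Cumulative: 19.5, 22.7, 26.0, 34.7, 41.5, 43.6, 56.9, 72.2, 76.7, 85.5, 105.1.
The total first reaches 29 DD on day 4.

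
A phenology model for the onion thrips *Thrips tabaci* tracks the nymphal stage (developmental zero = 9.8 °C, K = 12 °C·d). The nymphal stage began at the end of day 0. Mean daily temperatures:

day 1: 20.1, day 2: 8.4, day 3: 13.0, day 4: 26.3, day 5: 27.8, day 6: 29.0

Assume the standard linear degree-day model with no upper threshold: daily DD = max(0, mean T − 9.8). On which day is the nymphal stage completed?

day 3

Daily DD above 9.8 °C: 10.3, 0.0, 3.2, 16.5, 18.0, 19.2.
Cumulative: 10.3, 10.3, 13.5, 30.0, 48.0, 67.2.
The total first reaches 12 DD on day 3.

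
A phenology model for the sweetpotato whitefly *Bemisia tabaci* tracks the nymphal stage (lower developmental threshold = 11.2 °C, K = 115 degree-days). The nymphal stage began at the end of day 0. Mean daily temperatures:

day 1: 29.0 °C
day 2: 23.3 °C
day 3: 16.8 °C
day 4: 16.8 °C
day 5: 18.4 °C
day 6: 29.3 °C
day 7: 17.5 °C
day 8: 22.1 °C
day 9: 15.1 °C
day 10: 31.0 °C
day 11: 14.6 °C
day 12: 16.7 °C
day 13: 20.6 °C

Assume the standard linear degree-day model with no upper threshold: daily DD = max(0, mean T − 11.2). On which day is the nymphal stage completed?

Daily DD above 11.2 °C: 17.8, 12.1, 5.6, 5.6, 7.2, 18.1, 6.3, 10.9, 3.9, 19.8, 3.4, 5.5, 9.4.
Cumulative: 17.8, 29.9, 35.5, 41.1, 48.3, 66.4, 72.7, 83.6, 87.5, 107.3, 110.7, 116.2, 125.6.
The total first reaches 115 DD on day 12.

day 12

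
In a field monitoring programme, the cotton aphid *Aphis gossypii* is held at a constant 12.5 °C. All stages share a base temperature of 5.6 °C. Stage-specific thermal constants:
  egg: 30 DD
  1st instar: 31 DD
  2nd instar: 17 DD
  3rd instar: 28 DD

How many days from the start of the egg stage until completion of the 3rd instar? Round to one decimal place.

15.4 days

Daily accumulation at 12.5 °C = 12.5 − 5.6 = 6.9 DD/day.
Total K = 30 + 31 + 17 + 28 = 106 DD.
Total duration = 106 / 6.9 = 15.362 ≈ 15.4 days.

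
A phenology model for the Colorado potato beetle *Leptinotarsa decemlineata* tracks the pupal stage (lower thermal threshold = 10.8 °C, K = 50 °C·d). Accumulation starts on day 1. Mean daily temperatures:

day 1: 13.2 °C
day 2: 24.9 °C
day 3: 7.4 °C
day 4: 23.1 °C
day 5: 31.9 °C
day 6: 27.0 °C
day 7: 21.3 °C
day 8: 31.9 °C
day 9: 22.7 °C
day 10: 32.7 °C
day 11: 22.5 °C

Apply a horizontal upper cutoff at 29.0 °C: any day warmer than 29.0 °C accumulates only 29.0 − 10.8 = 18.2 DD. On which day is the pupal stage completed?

day 6

Daily DD above 10.8 °C (capped at 18.2): 2.4, 14.1, 0.0, 12.3, 18.2, 16.2, 10.5, 18.2, 11.9, 18.2, 11.7.
Cumulative: 2.4, 16.5, 16.5, 28.8, 47.0, 63.2, 73.7, 91.9, 103.8, 122.0, 133.7.
The total first reaches 50 DD on day 6.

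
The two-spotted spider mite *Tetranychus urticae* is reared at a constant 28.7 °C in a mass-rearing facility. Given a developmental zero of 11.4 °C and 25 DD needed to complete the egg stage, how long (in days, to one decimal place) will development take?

Daily accumulation = 28.7 − 11.4 = 17.3 DD/day.
Duration = 25 / 17.3 = 1.445 ≈ 1.4 days.

1.4 days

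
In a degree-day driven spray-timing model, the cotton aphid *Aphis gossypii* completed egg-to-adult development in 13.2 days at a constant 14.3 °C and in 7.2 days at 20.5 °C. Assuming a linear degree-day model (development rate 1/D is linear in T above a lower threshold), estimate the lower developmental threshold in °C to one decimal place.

6.9 °C

Under the model K = D·(T − T_b), so D₁·(T₁ − T_b) = D₂·(T₂ − T_b).
13.2·(14.3 − T_b) = 7.2·(20.5 − T_b)
T_b = (13.2·14.3 − 7.2·20.5) / (13.2 − 7.2) = 41.16 / 6.0 = 6.860 °C ≈ 6.9 °C.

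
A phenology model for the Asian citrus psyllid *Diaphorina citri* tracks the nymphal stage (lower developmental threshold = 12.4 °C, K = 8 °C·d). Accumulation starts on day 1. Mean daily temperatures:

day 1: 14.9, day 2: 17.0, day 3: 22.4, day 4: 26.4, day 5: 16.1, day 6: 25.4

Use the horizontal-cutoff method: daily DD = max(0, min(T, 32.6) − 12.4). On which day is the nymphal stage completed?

Daily DD above 12.4 °C (capped at 20.2): 2.5, 4.6, 10.0, 14.0, 3.7, 13.0.
Cumulative: 2.5, 7.1, 17.1, 31.1, 34.8, 47.8.
The total first reaches 8 DD on day 3.

day 3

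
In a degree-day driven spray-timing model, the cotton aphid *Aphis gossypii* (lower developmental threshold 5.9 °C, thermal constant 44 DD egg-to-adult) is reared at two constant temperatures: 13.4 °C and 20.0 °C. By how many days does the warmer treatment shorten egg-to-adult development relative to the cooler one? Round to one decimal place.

2.7 days

At 13.4 °C: 44 / (13.4 − 5.9) = 44 / 7.5 = 5.867 d.
At 20.0 °C: 44 / (20.0 − 5.9) = 44 / 14.1 = 3.121 d.
Difference = |5.867 − 3.121| = 2.746 ≈ 2.7 days.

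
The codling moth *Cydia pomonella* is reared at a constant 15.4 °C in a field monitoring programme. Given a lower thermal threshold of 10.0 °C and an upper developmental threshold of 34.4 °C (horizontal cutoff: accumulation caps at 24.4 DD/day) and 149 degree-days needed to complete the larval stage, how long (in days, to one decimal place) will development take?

Daily accumulation = 15.4 − 10.0 = 5.4 DD/day.
Duration = 149 / 5.4 = 27.593 ≈ 27.6 days.

27.6 days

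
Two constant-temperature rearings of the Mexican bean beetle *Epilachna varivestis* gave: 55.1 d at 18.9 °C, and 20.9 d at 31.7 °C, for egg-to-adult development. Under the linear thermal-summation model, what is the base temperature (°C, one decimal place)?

11.1 °C

Equal thermal constants: D₁(T₁ − T_b) = D₂(T₂ − T_b).
55.1·(18.9 − T_b) = 20.9·(31.7 − T_b)
T_b = (55.1·18.9 − 20.9·31.7) / (55.1 − 20.9) = 378.86 / 34.2 = 11.078 °C ≈ 11.1 °C.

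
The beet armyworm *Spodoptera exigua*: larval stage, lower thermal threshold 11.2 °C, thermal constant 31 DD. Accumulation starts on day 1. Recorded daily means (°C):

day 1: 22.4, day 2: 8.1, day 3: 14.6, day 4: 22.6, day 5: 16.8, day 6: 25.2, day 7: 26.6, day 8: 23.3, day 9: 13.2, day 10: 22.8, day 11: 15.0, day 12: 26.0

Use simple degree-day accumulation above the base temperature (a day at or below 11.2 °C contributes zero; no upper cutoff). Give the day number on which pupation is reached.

day 5

Daily DD above 11.2 °C: 11.2, 0.0, 3.4, 11.4, 5.6, 14.0, 15.4, 12.1, 2.0, 11.6, 3.8, 14.8.
Cumulative: 11.2, 11.2, 14.6, 26.0, 31.6, 45.6, 61.0, 73.1, 75.1, 86.7, 90.5, 105.3.
The total first reaches 31 DD on day 5.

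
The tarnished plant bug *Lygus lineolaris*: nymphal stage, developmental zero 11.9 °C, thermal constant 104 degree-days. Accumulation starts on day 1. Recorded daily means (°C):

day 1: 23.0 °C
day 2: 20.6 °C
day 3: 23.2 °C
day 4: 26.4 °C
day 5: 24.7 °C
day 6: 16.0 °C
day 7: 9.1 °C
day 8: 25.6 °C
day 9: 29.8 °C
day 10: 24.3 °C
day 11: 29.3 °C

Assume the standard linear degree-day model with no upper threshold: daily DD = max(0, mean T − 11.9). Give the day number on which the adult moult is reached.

day 10

Daily DD above 11.9 °C: 11.1, 8.7, 11.3, 14.5, 12.8, 4.1, 0.0, 13.7, 17.9, 12.4, 17.4.
Cumulative: 11.1, 19.8, 31.1, 45.6, 58.4, 62.5, 62.5, 76.2, 94.1, 106.5, 123.9.
The total first reaches 104 DD on day 10.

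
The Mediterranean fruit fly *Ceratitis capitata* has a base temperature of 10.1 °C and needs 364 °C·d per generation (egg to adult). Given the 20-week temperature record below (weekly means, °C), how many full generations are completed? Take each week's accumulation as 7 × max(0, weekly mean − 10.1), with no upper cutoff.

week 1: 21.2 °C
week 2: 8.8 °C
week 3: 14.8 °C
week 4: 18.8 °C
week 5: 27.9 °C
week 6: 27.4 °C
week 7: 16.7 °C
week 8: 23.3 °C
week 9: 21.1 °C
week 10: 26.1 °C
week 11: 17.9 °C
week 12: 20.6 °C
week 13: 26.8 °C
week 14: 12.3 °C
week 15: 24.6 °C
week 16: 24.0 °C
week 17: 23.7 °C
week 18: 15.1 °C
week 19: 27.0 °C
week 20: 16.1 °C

Weekly DD (7 × max(0, T̄ − 10.1)): 77.7, 0.0, 32.9, 60.9, 124.6, 121.1, 46.2, 92.4, 77.0, 112.0, 54.6, 73.5, 116.9, 15.4, 101.5, 97.3, 95.2, 35.0, 118.3, 42.0.
Season total = 1494.5 DD.
Complete generations = ⌊1494.5 / 364⌋ = 4.

4 generations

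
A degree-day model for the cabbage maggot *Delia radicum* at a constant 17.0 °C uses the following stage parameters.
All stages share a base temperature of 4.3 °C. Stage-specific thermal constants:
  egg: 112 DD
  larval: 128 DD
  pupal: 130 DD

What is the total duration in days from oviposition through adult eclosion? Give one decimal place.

Daily accumulation at 17.0 °C = 17.0 − 4.3 = 12.7 DD/day.
Total K = 112 + 128 + 130 = 370 DD.
Total duration = 370 / 12.7 = 29.134 ≈ 29.1 days.

29.1 days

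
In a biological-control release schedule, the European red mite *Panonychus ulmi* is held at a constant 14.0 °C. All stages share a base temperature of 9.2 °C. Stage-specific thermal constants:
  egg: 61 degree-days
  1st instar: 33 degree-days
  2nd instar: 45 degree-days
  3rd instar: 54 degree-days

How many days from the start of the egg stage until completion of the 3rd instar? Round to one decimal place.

40.2 days

Daily accumulation at 14.0 °C = 14.0 − 9.2 = 4.8 DD/day.
Total K = 61 + 33 + 45 + 54 = 193 DD.
Total duration = 193 / 4.8 = 40.208 ≈ 40.2 days.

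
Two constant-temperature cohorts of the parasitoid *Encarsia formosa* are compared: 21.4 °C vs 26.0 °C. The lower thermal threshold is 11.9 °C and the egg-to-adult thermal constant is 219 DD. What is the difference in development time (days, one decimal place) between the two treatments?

7.5 days

At 21.4 °C: 219 / (21.4 − 11.9) = 219 / 9.5 = 23.053 d.
At 26.0 °C: 219 / (26.0 − 11.9) = 219 / 14.1 = 15.532 d.
Difference = |23.053 − 15.532| = 7.521 ≈ 7.5 days.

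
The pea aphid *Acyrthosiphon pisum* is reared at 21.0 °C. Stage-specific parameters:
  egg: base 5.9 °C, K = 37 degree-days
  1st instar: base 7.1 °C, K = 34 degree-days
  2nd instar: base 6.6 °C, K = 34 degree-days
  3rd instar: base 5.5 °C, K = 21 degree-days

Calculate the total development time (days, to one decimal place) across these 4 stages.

8.6 days

egg: 37 / (21.0 − 5.9) = 37 / 15.1 = 2.450 d.
1st instar: 34 / (21.0 − 7.1) = 34 / 13.9 = 2.446 d.
2nd instar: 34 / (21.0 − 6.6) = 34 / 14.4 = 2.361 d.
3rd instar: 21 / (21.0 − 5.5) = 21 / 15.5 = 1.355 d.
Sum = 8.612 ≈ 8.6 days.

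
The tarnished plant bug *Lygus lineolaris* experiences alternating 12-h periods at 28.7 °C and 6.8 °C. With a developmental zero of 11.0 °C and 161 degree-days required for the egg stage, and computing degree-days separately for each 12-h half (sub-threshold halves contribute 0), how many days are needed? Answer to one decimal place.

Day half: max(0, 28.7 − 11.0) × 0.5 = 17.7 × 0.5 = 8.85 DD.
Night half: max(0, 6.8 − 11.0) × 0.5 = 0.0 × 0.5 = 0.00 DD.
Per 24 h: 8.85 DD/day.
Duration = 161 / 8.85 = 18.192 ≈ 18.2 days.

18.2 days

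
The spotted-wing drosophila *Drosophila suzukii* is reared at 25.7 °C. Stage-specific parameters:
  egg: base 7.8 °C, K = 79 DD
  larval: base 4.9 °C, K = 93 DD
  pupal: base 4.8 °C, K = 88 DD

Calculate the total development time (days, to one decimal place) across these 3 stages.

egg: 79 / (25.7 − 7.8) = 79 / 17.9 = 4.413 d.
larval: 93 / (25.7 − 4.9) = 93 / 20.8 = 4.471 d.
pupal: 88 / (25.7 − 4.8) = 88 / 20.9 = 4.211 d.
Sum = 13.095 ≈ 13.1 days.

13.1 days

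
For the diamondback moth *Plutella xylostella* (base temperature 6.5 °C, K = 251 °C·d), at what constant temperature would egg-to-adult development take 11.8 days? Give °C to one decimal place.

27.8 °C

Required daily accumulation = 251 / 11.8 = 21.271 DD/day.
T = T_base + 21.271 = 6.5 + 21.271 = 27.771 ≈ 27.8 °C.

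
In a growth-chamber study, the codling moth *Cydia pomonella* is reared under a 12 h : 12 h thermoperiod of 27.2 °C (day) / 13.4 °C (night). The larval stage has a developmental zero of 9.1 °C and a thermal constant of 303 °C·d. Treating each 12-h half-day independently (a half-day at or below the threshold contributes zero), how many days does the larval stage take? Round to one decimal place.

27.1 days

Day half: max(0, 27.2 − 9.1) × 0.5 = 18.1 × 0.5 = 9.05 DD.
Night half: max(0, 13.4 − 9.1) × 0.5 = 4.3 × 0.5 = 2.15 DD.
Per 24 h: 11.20 DD/day.
Duration = 303 / 11.20 = 27.054 ≈ 27.1 days.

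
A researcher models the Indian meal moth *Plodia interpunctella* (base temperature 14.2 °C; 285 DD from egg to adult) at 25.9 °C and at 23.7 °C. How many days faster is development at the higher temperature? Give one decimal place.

At 25.9 °C: 285 / (25.9 − 14.2) = 285 / 11.7 = 24.359 d.
At 23.7 °C: 285 / (23.7 − 14.2) = 285 / 9.5 = 30.000 d.
Difference = |24.359 − 30.000| = 5.641 ≈ 5.6 days.

5.6 days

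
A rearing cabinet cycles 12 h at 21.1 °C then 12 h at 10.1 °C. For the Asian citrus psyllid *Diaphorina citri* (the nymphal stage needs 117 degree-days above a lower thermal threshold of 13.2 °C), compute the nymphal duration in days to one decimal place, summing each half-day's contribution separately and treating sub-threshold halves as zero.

29.6 days

Day half: max(0, 21.1 − 13.2) × 0.5 = 7.9 × 0.5 = 3.95 DD.
Night half: max(0, 10.1 − 13.2) × 0.5 = 0.0 × 0.5 = 0.00 DD.
Per 24 h: 3.95 DD/day.
Duration = 117 / 3.95 = 29.620 ≈ 29.6 days.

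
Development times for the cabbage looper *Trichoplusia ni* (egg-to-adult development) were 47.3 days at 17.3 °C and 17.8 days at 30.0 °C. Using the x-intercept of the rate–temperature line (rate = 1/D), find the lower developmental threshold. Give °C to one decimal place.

9.6 °C

Linear rate model ⇒ the product D·(T − T_b) is constant across temperatures.
47.3·(17.3 − T_b) = 17.8·(30.0 − T_b)
T_b = (47.3·17.3 − 17.8·30.0) / (47.3 − 17.8) = 284.29 / 29.5 = 9.637 °C ≈ 9.6 °C.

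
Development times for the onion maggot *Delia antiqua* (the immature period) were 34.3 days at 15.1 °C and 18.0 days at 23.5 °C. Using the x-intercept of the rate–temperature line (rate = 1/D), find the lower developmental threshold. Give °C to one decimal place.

5.8 °C

Under the model K = D·(T − T_b), so D₁·(T₁ − T_b) = D₂·(T₂ − T_b).
34.3·(15.1 − T_b) = 18.0·(23.5 − T_b)
T_b = (34.3·15.1 − 18.0·23.5) / (34.3 − 18.0) = 94.93 / 16.3 = 5.824 °C ≈ 5.8 °C.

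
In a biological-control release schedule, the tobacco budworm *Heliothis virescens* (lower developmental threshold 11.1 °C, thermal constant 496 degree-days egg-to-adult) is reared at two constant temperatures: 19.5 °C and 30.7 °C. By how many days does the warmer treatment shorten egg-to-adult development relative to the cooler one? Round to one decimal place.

33.7 days

At 19.5 °C: 496 / (19.5 − 11.1) = 496 / 8.4 = 59.048 d.
At 30.7 °C: 496 / (30.7 − 11.1) = 496 / 19.6 = 25.306 d.
Difference = |59.048 − 25.306| = 33.741 ≈ 33.7 days.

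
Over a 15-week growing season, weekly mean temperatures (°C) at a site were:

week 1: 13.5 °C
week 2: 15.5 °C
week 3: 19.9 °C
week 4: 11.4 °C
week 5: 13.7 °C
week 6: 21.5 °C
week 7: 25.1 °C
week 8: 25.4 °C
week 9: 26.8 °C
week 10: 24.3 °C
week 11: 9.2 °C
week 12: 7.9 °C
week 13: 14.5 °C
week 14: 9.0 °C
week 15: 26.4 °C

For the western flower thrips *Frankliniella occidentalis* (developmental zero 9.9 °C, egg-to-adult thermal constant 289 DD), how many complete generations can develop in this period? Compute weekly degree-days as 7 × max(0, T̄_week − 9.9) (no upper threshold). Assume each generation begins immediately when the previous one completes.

Weekly DD (7 × max(0, T̄ − 9.9)): 25.2, 39.2, 70.0, 10.5, 26.6, 81.2, 106.4, 108.5, 118.3, 100.8, 0.0, 0.0, 32.2, 0.0, 115.5.
Season total = 834.4 DD.
Complete generations = ⌊834.4 / 289⌋ = 2.

2 generations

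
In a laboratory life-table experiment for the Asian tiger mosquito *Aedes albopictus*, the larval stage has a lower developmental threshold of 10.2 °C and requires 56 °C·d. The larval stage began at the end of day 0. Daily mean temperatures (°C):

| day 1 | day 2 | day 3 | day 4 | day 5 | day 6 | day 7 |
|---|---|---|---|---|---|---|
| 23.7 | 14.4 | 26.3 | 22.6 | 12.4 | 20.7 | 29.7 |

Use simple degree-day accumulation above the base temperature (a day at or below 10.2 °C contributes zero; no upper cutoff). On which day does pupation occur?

day 6

Daily DD above 10.2 °C: 13.5, 4.2, 16.1, 12.4, 2.2, 10.5, 19.5.
Cumulative: 13.5, 17.7, 33.8, 46.2, 48.4, 58.9, 78.4.
The total first reaches 56 DD on day 6.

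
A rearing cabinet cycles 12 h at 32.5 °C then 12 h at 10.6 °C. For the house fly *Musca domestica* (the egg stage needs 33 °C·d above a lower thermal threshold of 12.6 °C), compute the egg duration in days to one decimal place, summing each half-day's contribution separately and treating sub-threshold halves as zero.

3.3 days

Day half: max(0, 32.5 − 12.6) × 0.5 = 19.9 × 0.5 = 9.95 DD.
Night half: max(0, 10.6 − 12.6) × 0.5 = 0.0 × 0.5 = 0.00 DD.
Per 24 h: 9.95 DD/day.
Duration = 33 / 9.95 = 3.317 ≈ 3.3 days.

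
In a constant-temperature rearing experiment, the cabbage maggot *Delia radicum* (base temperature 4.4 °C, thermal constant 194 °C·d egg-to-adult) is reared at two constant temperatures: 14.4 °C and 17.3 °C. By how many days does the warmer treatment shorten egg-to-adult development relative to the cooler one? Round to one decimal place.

4.4 days

At 14.4 °C: 194 / (14.4 − 4.4) = 194 / 10.0 = 19.400 d.
At 17.3 °C: 194 / (17.3 − 4.4) = 194 / 12.9 = 15.039 d.
Difference = |19.400 − 15.039| = 4.361 ≈ 4.4 days.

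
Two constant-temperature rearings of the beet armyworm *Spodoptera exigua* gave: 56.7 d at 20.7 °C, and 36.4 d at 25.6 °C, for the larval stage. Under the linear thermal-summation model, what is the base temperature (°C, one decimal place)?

Under the model K = D·(T − T_b), so D₁·(T₁ − T_b) = D₂·(T₂ − T_b).
56.7·(20.7 − T_b) = 36.4·(25.6 − T_b)
T_b = (56.7·20.7 − 36.4·25.6) / (56.7 − 36.4) = 241.85 / 20.3 = 11.914 °C ≈ 11.9 °C.

11.9 °C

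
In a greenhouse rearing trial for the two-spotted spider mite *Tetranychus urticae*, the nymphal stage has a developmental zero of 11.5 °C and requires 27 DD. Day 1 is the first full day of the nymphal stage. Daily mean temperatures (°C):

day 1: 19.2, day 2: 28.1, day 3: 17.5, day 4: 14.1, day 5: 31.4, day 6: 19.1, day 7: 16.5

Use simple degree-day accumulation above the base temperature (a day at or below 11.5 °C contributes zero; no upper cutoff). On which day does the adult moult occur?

day 3

Daily DD above 11.5 °C: 7.7, 16.6, 6.0, 2.6, 19.9, 7.6, 5.0.
Cumulative: 7.7, 24.3, 30.3, 32.9, 52.8, 60.4, 65.4.
The total first reaches 27 DD on day 3.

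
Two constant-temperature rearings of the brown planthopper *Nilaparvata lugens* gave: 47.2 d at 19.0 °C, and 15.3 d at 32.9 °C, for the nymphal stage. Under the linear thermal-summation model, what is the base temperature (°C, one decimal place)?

12.3 °C

Equal thermal constants: D₁(T₁ − T_b) = D₂(T₂ − T_b).
47.2·(19.0 − T_b) = 15.3·(32.9 − T_b)
T_b = (47.2·19.0 − 15.3·32.9) / (47.2 − 15.3) = 393.43 / 31.9 = 12.333 °C ≈ 12.3 °C.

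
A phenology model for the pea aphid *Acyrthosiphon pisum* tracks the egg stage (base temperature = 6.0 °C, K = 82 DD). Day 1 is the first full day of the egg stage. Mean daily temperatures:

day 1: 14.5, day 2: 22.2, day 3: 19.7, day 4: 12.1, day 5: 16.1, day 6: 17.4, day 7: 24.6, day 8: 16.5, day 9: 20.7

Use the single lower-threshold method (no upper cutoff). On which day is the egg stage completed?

Daily DD above 6.0 °C: 8.5, 16.2, 13.7, 6.1, 10.1, 11.4, 18.6, 10.5, 14.7.
Cumulative: 8.5, 24.7, 38.4, 44.5, 54.6, 66.0, 84.6, 95.1, 109.8.
The total first reaches 82 DD on day 7.

day 7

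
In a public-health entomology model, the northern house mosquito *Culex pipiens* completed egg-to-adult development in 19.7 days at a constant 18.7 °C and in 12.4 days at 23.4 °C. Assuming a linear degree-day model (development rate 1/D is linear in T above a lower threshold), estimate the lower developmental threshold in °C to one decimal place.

Equal thermal constants: D₁(T₁ − T_b) = D₂(T₂ − T_b).
19.7·(18.7 − T_b) = 12.4·(23.4 − T_b)
T_b = (19.7·18.7 − 12.4·23.4) / (19.7 − 12.4) = 78.23 / 7.3 = 10.716 °C ≈ 10.7 °C.

10.7 °C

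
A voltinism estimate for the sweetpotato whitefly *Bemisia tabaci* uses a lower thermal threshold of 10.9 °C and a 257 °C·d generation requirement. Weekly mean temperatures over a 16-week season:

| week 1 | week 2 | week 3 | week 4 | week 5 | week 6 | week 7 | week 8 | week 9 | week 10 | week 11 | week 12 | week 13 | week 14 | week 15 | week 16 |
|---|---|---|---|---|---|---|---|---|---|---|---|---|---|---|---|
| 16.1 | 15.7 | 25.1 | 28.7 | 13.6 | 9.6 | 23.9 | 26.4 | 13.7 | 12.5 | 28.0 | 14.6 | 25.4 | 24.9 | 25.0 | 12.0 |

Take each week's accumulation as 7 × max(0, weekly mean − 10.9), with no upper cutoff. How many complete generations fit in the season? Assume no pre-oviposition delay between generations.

3 generations

Weekly DD (7 × max(0, T̄ − 10.9)): 36.4, 33.6, 99.4, 124.6, 18.9, 0.0, 91.0, 108.5, 19.6, 11.2, 119.7, 25.9, 101.5, 98.0, 98.7, 7.7.
Season total = 994.7 DD.
Complete generations = ⌊994.7 / 257⌋ = 3.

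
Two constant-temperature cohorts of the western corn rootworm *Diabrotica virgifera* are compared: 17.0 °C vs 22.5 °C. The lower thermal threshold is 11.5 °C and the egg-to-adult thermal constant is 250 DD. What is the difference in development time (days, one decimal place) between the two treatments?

22.7 days

At 17.0 °C: 250 / (17.0 − 11.5) = 250 / 5.5 = 45.455 d.
At 22.5 °C: 250 / (22.5 − 11.5) = 250 / 11.0 = 22.727 d.
Difference = |45.455 − 22.727| = 22.727 ≈ 22.7 days.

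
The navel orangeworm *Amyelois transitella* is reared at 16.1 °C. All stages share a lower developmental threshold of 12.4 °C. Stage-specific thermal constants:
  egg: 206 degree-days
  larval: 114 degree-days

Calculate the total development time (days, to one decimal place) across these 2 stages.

86.5 days

Daily accumulation at 16.1 °C = 16.1 − 12.4 = 3.7 DD/day.
Total K = 206 + 114 = 320 DD.
Total duration = 320 / 3.7 = 86.486 ≈ 86.5 days.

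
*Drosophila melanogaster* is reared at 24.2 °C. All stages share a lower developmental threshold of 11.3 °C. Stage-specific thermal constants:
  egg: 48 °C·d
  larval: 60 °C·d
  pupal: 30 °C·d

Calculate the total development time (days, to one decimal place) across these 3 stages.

10.7 days

Daily accumulation at 24.2 °C = 24.2 − 11.3 = 12.9 DD/day.
Total K = 48 + 60 + 30 = 138 DD.
Total duration = 138 / 12.9 = 10.698 ≈ 10.7 days.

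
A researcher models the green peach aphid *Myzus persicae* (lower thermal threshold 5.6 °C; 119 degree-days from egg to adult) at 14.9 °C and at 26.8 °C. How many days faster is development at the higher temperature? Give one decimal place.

7.2 days

At 14.9 °C: 119 / (14.9 − 5.6) = 119 / 9.3 = 12.796 d.
At 26.8 °C: 119 / (26.8 − 5.6) = 119 / 21.2 = 5.613 d.
Difference = |12.796 − 5.613| = 7.182 ≈ 7.2 days.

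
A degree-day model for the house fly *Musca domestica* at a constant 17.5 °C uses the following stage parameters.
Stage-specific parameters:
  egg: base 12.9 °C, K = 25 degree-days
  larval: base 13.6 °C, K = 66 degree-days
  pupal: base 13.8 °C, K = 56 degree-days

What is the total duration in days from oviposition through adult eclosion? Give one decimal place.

37.5 days

egg: 25 / (17.5 − 12.9) = 25 / 4.6 = 5.435 d.
larval: 66 / (17.5 − 13.6) = 66 / 3.9 = 16.923 d.
pupal: 56 / (17.5 − 13.8) = 56 / 3.7 = 15.135 d.
Sum = 37.493 ≈ 37.5 days.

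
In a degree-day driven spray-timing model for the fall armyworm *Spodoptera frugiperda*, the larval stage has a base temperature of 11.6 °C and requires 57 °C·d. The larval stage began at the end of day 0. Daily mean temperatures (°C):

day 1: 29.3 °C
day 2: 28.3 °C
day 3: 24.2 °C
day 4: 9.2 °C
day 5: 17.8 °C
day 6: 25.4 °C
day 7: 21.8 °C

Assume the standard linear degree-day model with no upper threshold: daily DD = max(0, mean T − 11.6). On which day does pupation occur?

day 6

Daily DD above 11.6 °C: 17.7, 16.7, 12.6, 0.0, 6.2, 13.8, 10.2.
Cumulative: 17.7, 34.4, 47.0, 47.0, 53.2, 67.0, 77.2.
The total first reaches 57 DD on day 6.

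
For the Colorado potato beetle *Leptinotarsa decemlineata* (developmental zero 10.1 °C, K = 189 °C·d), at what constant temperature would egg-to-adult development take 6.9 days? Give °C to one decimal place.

Required daily accumulation = 189 / 6.9 = 27.391 DD/day.
T = T_base + 27.391 = 10.1 + 27.391 = 37.491 ≈ 37.5 °C.

37.5 °C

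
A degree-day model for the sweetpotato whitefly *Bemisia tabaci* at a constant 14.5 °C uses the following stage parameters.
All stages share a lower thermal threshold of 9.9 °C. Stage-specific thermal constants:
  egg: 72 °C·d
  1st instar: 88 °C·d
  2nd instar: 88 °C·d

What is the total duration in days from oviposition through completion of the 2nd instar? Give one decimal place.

53.9 days

Daily accumulation at 14.5 °C = 14.5 − 9.9 = 4.6 DD/day.
Total K = 72 + 88 + 88 = 248 DD.
Total duration = 248 / 4.6 = 53.913 ≈ 53.9 days.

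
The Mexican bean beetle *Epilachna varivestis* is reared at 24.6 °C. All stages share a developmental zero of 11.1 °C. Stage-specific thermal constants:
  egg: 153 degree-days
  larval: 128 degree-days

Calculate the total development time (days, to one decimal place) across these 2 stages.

20.8 days

Daily accumulation at 24.6 °C = 24.6 − 11.1 = 13.5 DD/day.
Total K = 153 + 128 = 281 DD.
Total duration = 281 / 13.5 = 20.815 ≈ 20.8 days.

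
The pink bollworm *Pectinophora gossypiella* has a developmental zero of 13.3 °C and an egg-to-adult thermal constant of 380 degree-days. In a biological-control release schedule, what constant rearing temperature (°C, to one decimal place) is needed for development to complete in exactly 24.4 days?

Required daily accumulation = 380 / 24.4 = 15.574 DD/day.
T = T_base + 15.574 = 13.3 + 15.574 = 28.874 ≈ 28.9 °C.

28.9 °C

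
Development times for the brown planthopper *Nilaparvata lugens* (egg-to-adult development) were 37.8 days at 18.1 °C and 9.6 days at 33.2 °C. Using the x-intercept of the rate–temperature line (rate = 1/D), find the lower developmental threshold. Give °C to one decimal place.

13.0 °C

Under the model K = D·(T − T_b), so D₁·(T₁ − T_b) = D₂·(T₂ − T_b).
37.8·(18.1 − T_b) = 9.6·(33.2 − T_b)
T_b = (37.8·18.1 − 9.6·33.2) / (37.8 − 9.6) = 365.46 / 28.2 = 12.960 °C ≈ 13.0 °C.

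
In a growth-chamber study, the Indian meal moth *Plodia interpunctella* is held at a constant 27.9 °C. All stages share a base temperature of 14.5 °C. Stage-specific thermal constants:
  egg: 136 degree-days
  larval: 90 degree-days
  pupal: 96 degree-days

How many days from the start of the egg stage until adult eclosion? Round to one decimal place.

Daily accumulation at 27.9 °C = 27.9 − 14.5 = 13.4 DD/day.
Total K = 136 + 90 + 96 = 322 DD.
Total duration = 322 / 13.4 = 24.030 ≈ 24.0 days.

24.0 days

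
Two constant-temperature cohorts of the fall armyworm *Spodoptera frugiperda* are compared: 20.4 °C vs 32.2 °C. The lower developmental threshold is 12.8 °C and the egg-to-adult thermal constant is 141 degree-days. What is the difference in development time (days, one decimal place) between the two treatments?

11.3 days

At 20.4 °C: 141 / (20.4 − 12.8) = 141 / 7.6 = 18.553 d.
At 32.2 °C: 141 / (32.2 − 12.8) = 141 / 19.4 = 7.268 d.
Difference = |18.553 − 7.268| = 11.285 ≈ 11.3 days.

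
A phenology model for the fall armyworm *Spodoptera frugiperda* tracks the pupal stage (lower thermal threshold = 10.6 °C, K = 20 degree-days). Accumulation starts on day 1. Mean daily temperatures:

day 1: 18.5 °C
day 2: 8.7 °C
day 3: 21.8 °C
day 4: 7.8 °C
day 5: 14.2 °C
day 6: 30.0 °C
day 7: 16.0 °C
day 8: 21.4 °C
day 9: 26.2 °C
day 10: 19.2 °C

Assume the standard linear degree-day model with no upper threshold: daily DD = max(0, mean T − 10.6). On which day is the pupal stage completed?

Daily DD above 10.6 °C: 7.9, 0.0, 11.2, 0.0, 3.6, 19.4, 5.4, 10.8, 15.6, 8.6.
Cumulative: 7.9, 7.9, 19.1, 19.1, 22.7, 42.1, 47.5, 58.3, 73.9, 82.5.
The total first reaches 20 DD on day 5.

day 5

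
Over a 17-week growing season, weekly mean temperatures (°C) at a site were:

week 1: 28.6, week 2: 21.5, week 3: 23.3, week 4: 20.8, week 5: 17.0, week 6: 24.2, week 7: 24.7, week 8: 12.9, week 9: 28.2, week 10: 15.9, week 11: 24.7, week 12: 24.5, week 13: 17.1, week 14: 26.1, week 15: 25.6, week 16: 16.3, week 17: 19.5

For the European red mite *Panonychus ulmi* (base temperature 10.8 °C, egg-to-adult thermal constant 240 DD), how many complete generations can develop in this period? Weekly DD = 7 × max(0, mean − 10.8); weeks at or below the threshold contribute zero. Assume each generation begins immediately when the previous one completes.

Weekly DD (7 × max(0, T̄ − 10.8)): 124.6, 74.9, 87.5, 70.0, 43.4, 93.8, 97.3, 14.7, 121.8, 35.7, 97.3, 95.9, 44.1, 107.1, 103.6, 38.5, 60.9.
Season total = 1311.1 DD.
Complete generations = ⌊1311.1 / 240⌋ = 5.

5 generations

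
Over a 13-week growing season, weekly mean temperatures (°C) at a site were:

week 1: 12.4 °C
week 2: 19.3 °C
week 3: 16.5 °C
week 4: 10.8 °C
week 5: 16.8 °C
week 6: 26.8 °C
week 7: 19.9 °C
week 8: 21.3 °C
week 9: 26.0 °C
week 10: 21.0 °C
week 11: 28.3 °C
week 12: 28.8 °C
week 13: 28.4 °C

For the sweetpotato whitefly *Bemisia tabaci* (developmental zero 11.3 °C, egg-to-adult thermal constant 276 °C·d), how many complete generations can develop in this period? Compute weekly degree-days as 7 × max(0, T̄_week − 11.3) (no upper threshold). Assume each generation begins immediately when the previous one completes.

Weekly DD (7 × max(0, T̄ − 11.3)): 7.7, 56.0, 36.4, 0.0, 38.5, 108.5, 60.2, 70.0, 102.9, 67.9, 119.0, 122.5, 119.7.
Season total = 909.3 DD.
Complete generations = ⌊909.3 / 276⌋ = 3.

3 generations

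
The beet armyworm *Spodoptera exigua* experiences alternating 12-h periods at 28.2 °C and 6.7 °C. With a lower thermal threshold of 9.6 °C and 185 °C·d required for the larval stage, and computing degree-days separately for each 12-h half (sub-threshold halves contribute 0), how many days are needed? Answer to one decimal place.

19.9 days

Day half: max(0, 28.2 − 9.6) × 0.5 = 18.6 × 0.5 = 9.30 DD.
Night half: max(0, 6.7 − 9.6) × 0.5 = 0.0 × 0.5 = 0.00 DD.
Per 24 h: 9.30 DD/day.
Duration = 185 / 9.30 = 19.892 ≈ 19.9 days.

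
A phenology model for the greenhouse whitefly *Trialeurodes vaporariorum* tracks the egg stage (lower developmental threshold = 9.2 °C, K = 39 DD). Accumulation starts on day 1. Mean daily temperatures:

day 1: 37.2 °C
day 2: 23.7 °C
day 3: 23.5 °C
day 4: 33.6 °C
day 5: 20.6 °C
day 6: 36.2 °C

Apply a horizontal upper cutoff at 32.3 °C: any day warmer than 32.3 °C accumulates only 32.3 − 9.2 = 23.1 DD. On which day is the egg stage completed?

Daily DD above 9.2 °C (capped at 23.1): 23.1, 14.5, 14.3, 23.1, 11.4, 23.1.
Cumulative: 23.1, 37.6, 51.9, 75.0, 86.4, 109.5.
The total first reaches 39 DD on day 3.

day 3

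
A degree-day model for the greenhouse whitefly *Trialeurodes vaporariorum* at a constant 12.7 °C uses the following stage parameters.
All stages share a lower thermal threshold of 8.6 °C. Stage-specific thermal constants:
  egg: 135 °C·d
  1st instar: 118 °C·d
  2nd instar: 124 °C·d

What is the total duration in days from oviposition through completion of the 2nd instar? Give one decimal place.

92.0 days

Daily accumulation at 12.7 °C = 12.7 − 8.6 = 4.1 DD/day.
Total K = 135 + 118 + 124 = 377 DD.
Total duration = 377 / 4.1 = 91.951 ≈ 92.0 days.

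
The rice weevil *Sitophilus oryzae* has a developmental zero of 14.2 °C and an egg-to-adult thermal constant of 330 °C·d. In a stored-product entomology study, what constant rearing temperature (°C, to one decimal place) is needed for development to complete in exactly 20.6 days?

30.2 °C

Required daily accumulation = 330 / 20.6 = 16.019 DD/day.
T = T_base + 16.019 = 14.2 + 16.019 = 30.219 ≈ 30.2 °C.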